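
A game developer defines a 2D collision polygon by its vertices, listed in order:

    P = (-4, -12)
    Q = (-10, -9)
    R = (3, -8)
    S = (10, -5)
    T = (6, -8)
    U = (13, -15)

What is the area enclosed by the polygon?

82

Apply the surveyor's formula: 2A = Σ (x_i·y_{i+1} − x_{i+1}·y_i), indices taken mod 6.
Cross-terms: -84, 107, 65, -50, 14, -216  ⇒  Σ = -164
Area = |Σ|/2 = 82.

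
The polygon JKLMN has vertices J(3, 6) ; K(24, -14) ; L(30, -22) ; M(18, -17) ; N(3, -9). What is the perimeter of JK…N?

|JK| = √((21)² + (-20)²) = √841 = 29
|KL| = √((6)² + (-8)²) = √100 = 10
|LM| = √((-12)² + (5)²) = √169 = 13
|MN| = √((-15)² + (8)²) = √289 = 17
|NJ| = √((0)² + (15)²) = √225 = 15
Perimeter = 29 + 10 + 13 + 17 + 15 = 84.

84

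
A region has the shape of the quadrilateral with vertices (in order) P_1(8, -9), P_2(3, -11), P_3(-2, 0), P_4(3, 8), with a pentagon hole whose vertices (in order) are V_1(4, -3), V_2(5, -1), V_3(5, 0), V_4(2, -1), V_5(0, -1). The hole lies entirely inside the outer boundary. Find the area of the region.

88.5

Outer boundary:
Cross-terms: -61, -22, -16, -91  ⇒  Σ = -190
Area = |Σ|/2 = 95.
Hole:
Cross-terms: 11, 5, -5, -2, 4  ⇒  Σ = 13
Area = |Σ|/2 = 6.5.
Net area = 95 − 6.5 = 88.5.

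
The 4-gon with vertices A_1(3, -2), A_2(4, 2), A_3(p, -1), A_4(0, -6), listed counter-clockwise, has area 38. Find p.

The doubled signed area Σ (x_i y_{i+1} − x_{i+1} y_i) is linear in p.
With p=0 it equals 28; the coefficient of p is -8 (from the two edges through A_3).
So -8·p + 28 = 2·38 = 76 ⇒ p = -6.

-6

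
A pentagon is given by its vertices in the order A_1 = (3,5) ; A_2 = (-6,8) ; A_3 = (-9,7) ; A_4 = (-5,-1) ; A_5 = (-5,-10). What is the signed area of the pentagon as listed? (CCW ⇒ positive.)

Apply the shoelace (surveyor's) formula: 2A = Σ (x_i·y_{i+1} − x_{i+1}·y_i), indices taken mod 5.
Cross-terms: 54, 30, 44, 45, 5  ⇒  Σ = 178
Signed area = Σ/2 = 89 (positive ⇒ counter-clockwise traversal).

89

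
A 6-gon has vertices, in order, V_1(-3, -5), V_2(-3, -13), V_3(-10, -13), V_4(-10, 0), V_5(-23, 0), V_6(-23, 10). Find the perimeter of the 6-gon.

|V_1V_2| = √((0)² + (-8)²) = √64 = 8
|V_2V_3| = √((-7)² + (0)²) = √49 = 7
|V_3V_4| = √((0)² + (13)²) = √169 = 13
|V_4V_5| = √((-13)² + (0)²) = √169 = 13
|V_5V_6| = √((0)² + (10)²) = √100 = 10
|V_6V_1| = √((20)² + (-15)²) = √625 = 25
Perimeter = 8 + 7 + 13 + 13 + 10 + 25 = 76.

76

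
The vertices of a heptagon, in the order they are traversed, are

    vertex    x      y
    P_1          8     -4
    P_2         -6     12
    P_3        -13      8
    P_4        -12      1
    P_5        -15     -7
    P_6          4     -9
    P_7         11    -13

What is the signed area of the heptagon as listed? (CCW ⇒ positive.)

316

Apply the shoelace formula: 2A = Σ (x_i·y_{i+1} − x_{i+1}·y_i), indices taken mod 7.
Cross-terms: 72, 108, 83, 99, 163, 47, 60  ⇒  Σ = 632
Signed area = Σ/2 = 316 (positive ⇒ counter-clockwise traversal).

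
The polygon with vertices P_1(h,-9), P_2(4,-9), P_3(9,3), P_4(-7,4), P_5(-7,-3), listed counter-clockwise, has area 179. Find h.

The doubled signed area Σ (x_i y_{i+1} − x_{i+1} y_i) is linear in h.
With h=0 it equals 298; the coefficient of h is -6 (from the two edges through P_1).
So -6·h + 298 = 2·179 = 358 ⇒ h = -10.

-10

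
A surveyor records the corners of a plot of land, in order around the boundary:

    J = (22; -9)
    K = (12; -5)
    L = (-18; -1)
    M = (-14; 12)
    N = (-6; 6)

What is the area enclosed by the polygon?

212

Apply Gauss's area formula: 2A = Σ (x_i·y_{i+1} − x_{i+1}·y_i), indices taken mod 5.
Σ = (-2) + (-102) + (-230) + (-12) + (-78) = -424
Area = |Σ|/2 = 212.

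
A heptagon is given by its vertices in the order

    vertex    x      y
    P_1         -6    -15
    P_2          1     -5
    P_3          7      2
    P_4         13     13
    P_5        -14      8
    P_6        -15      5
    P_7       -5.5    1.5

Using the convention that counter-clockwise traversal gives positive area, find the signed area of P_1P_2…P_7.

289.75

Apply the surveyor's formula: 2A = Σ (x_i·y_{i+1} − x_{i+1}·y_i), indices taken mod 7.
P_1→P_2: (-6)(-5) − (1)(-15) = 45
P_2→P_3: (1)(2) − (7)(-5) = 37
P_3→P_4: (7)(13) − (13)(2) = 65
P_4→P_5: (13)(8) − (-14)(13) = 286
P_5→P_6: (-14)(5) − (-15)(8) = 50
P_6→P_7: (-15)(1.5) − (-5.5)(5) = 5
P_7→P_1: (-5.5)(-15) − (-6)(1.5) = 91.5
Σ = 579.5
Signed area = Σ/2 = 289.75 (positive ⇒ counter-clockwise traversal).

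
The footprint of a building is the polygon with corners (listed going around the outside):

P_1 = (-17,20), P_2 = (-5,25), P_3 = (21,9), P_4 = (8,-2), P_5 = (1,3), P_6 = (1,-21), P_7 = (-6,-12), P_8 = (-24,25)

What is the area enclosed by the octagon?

819

Apply the surveyor's formula: 2A = Σ (x_i·y_{i+1} − x_{i+1}·y_i), indices taken mod 8.
Σ = (-325) + (-570) + (-114) + (26) + (-24) + (-138) + (-438) + (-55) = -1638
Area = |Σ|/2 = 819.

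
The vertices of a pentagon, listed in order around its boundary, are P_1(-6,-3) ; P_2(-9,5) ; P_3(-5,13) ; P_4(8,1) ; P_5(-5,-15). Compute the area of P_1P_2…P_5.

Apply Gauss's area formula: 2A = Σ (x_i·y_{i+1} − x_{i+1}·y_i), indices taken mod 5.
P_1→P_2: (-6)(5) − (-9)(-3) = -57
P_2→P_3: (-9)(13) − (-5)(5) = -92
P_3→P_4: (-5)(1) − (8)(13) = -109
P_4→P_5: (8)(-15) − (-5)(1) = -115
P_5→P_1: (-5)(-3) − (-6)(-15) = -75
Σ = -448
Area = |Σ|/2 = 224.

224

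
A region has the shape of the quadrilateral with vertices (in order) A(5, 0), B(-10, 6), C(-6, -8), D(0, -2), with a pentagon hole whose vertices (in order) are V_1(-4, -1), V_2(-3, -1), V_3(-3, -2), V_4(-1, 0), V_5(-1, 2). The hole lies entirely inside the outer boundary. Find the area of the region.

79.5

Outer boundary:
Apply the shoelace formula: 2A = Σ (x_i·y_{i+1} − x_{i+1}·y_i), indices taken mod 4.
Cross-terms: 30, 116, 12, 10  ⇒  Σ = 168
Area = |Σ|/2 = 84.
Hole:
Σ = (1) + (3) + (-2) + (-2) + (9) = 9
Area = |Σ|/2 = 4.5.
Net area = 84 − 4.5 = 79.5.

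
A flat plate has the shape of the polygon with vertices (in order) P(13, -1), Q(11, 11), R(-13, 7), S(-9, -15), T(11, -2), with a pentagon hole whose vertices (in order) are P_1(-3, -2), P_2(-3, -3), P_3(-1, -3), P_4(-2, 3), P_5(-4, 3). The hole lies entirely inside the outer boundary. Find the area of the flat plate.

403.5

Outer boundary:
Apply the surveyor's formula: 2A = Σ (x_i·y_{i+1} − x_{i+1}·y_i), indices taken mod 5.
Σ = (154) + (220) + (258) + (183) + (15) = 830
Area = |Σ|/2 = 415.
Hole:
Apply Gauss's area formula: 2A = Σ (x_i·y_{i+1} − x_{i+1}·y_i), indices taken mod 5.
Σ = (3) + (6) + (-9) + (6) + (17) = 23
Area = |Σ|/2 = 11.5.
Net area = 415 − 11.5 = 403.5.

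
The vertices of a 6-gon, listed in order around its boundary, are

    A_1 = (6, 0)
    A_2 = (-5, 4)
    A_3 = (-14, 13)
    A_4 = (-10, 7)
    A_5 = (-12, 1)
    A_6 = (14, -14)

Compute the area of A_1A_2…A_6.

179.5

Σ = (24) + (-9) + (32) + (74) + (154) + (84) = 359
Area = |Σ|/2 = 179.5.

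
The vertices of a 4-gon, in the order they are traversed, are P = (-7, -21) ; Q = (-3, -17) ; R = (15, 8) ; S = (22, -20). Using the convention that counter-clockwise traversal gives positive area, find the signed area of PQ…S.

Apply the shoelace (surveyor's) formula: 2A = Σ (x_i·y_{i+1} − x_{i+1}·y_i), indices taken mod 4.
Cross-terms: 56, 231, -476, -602  ⇒  Σ = -791
Signed area = Σ/2 = -395.5 (negative ⇒ clockwise traversal).

-395.5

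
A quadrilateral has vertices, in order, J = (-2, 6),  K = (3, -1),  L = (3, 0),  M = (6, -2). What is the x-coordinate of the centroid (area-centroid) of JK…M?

Apply the shoelace formula. First the cross-terms c_i = x_i·y_{i+1} − x_{i+1}·y_i:
  -16, 3, -6, 32  ⇒  2A = 13, A = 6.5.
Then Σ (x_i + x_{i+1})·c_i = 76, so x̄ = 76 / (6·6.5) = 76/39.

76/39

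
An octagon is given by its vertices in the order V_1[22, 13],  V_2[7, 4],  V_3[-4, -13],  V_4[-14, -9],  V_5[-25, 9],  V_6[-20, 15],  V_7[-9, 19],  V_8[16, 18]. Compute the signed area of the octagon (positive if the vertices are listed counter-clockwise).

Σ = (-3) + (-75) + (-146) + (-351) + (-195) + (-245) + (-466) + (-188) = -1669
Signed area = Σ/2 = -834.5 (negative ⇒ clockwise traversal).

-834.5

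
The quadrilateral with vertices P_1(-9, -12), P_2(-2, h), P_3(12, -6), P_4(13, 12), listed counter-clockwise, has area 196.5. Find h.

-11

Write out the shoelace sum; only the two edges meeting at P_2 involve h:
2·Area = [((-9)·h − (-2)·(-12)) + ((-2)·(-6) − 12·h)] + 174
       = -21·h + 162 = 393
⇒ h = -11.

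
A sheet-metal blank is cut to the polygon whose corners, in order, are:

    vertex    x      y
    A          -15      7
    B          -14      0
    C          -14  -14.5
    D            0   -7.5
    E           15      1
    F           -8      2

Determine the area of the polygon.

265.25

A→B: (-15)(0) − (-14)(7) = 98
B→C: (-14)(-14.5) − (-14)(0) = 203
C→D: (-14)(-7.5) − (0)(-14.5) = 105
D→E: (0)(1) − (15)(-7.5) = 112.5
E→F: (15)(2) − (-8)(1) = 38
F→A: (-8)(7) − (-15)(2) = -26
Σ = 530.5
Area = |Σ|/2 = 265.25.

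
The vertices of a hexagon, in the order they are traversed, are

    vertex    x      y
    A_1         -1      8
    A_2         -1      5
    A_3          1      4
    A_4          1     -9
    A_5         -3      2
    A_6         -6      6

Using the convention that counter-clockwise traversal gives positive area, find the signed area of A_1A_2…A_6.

Apply the shoelace formula: 2A = Σ (x_i·y_{i+1} − x_{i+1}·y_i), indices taken mod 6.
A_1→A_2: (-1)(5) − (-1)(8) = 3
A_2→A_3: (-1)(4) − (1)(5) = -9
A_3→A_4: (1)(-9) − (1)(4) = -13
A_4→A_5: (1)(2) − (-3)(-9) = -25
A_5→A_6: (-3)(6) − (-6)(2) = -6
A_6→A_1: (-6)(8) − (-1)(6) = -42
Σ = -92
Signed area = Σ/2 = -46 (negative ⇒ clockwise traversal).

-46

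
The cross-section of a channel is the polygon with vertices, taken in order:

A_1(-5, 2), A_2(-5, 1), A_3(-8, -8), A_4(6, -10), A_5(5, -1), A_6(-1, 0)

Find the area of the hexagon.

111

Apply the shoelace (surveyor's) formula: 2A = Σ (x_i·y_{i+1} − x_{i+1}·y_i), indices taken mod 6.
Σ = (5) + (48) + (128) + (44) + (-1) + (-2) = 222
Area = |Σ|/2 = 111.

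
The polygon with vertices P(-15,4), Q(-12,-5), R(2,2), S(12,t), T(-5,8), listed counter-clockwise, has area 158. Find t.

Write out the shoelace sum; only the two edges meeting at S involve t:
2·Area = [(2·t − 12·2) + (12·8 − (-5)·t)] + 209
       = 7·t + 281 = 316
⇒ t = 5.

5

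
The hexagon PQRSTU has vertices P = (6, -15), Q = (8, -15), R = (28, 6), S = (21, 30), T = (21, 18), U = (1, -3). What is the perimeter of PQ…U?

|PQ| = √((2)² + (0)²) = √4 = 2
|QR| = √((20)² + (21)²) = √841 = 29
|RS| = √((-7)² + (24)²) = √625 = 25
|ST| = √((0)² + (-12)²) = √144 = 12
|TU| = √((-20)² + (-21)²) = √841 = 29
|UP| = √((5)² + (-12)²) = √169 = 13
Perimeter = 2 + 29 + 25 + 12 + 29 + 13 = 110.

110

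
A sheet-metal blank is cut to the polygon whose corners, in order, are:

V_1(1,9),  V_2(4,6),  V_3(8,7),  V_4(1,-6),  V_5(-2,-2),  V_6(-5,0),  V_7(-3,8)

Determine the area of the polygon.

102

Apply Gauss's area formula: 2A = Σ (x_i·y_{i+1} − x_{i+1}·y_i), indices taken mod 7.
Σ = (-30) + (-20) + (-55) + (-14) + (-10) + (-40) + (-35) = -204
Area = |Σ|/2 = 102.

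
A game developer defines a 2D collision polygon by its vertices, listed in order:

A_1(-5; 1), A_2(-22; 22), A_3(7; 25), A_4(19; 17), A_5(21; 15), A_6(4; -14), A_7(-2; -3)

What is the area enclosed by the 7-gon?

Apply the shoelace formula: 2A = Σ (x_i·y_{i+1} − x_{i+1}·y_i), indices taken mod 7.
A_1→A_2: (-5)(22) − (-22)(1) = -88
A_2→A_3: (-22)(25) − (7)(22) = -704
A_3→A_4: (7)(17) − (19)(25) = -356
A_4→A_5: (19)(15) − (21)(17) = -72
A_5→A_6: (21)(-14) − (4)(15) = -354
A_6→A_7: (4)(-3) − (-2)(-14) = -40
A_7→A_1: (-2)(1) − (-5)(-3) = -17
Σ = -1631
Area = |Σ|/2 = 815.5.

815.5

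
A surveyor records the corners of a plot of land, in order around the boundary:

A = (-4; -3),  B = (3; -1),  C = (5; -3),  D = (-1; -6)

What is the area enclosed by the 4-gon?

22.5

Apply the shoelace (surveyor's) formula: 2A = Σ (x_i·y_{i+1} − x_{i+1}·y_i), indices taken mod 4.
A→B: (-4)(-1) − (3)(-3) = 13
B→C: (3)(-3) − (5)(-1) = -4
C→D: (5)(-6) − (-1)(-3) = -33
D→A: (-1)(-3) − (-4)(-6) = -21
Σ = -45
Area = |Σ|/2 = 22.5.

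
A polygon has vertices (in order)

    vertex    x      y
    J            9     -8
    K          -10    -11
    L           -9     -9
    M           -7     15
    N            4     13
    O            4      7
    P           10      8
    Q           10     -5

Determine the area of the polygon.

J→K: (9)(-11) − (-10)(-8) = -179
K→L: (-10)(-9) − (-9)(-11) = -9
L→M: (-9)(15) − (-7)(-9) = -198
M→N: (-7)(13) − (4)(15) = -151
N→O: (4)(7) − (4)(13) = -24
O→P: (4)(8) − (10)(7) = -38
P→Q: (10)(-5) − (10)(8) = -130
Q→J: (10)(-8) − (9)(-5) = -35
Σ = -764
Area = |Σ|/2 = 382.

382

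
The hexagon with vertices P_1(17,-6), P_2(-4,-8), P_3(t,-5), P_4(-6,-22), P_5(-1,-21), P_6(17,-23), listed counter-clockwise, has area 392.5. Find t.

-13

The doubled signed area Σ (x_i y_{i+1} − x_{i+1} y_i) is linear in t.
With t=0 it equals 603; the coefficient of t is -14 (from the two edges through P_3).
So -14·t + 603 = 2·392.5 = 785 ⇒ t = -13.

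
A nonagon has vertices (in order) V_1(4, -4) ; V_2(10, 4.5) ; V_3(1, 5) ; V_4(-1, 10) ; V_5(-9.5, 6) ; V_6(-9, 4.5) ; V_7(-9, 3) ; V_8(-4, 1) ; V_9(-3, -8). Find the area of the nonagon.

157.125

Apply the shoelace formula: 2A = Σ (x_i·y_{i+1} − x_{i+1}·y_i), indices taken mod 9.
Σ = (58) + (45.5) + (15) + (89) + (11.25) + (13.5) + (3) + (35) + (44) = 314.25
Area = |Σ|/2 = 157.125.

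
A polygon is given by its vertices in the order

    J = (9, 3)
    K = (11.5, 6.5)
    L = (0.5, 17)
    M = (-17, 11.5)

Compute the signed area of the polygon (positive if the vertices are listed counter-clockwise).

178.25

Apply the surveyor's formula: 2A = Σ (x_i·y_{i+1} − x_{i+1}·y_i), indices taken mod 4.
J→K: (9)(6.5) − (11.5)(3) = 24
K→L: (11.5)(17) − (0.5)(6.5) = 192.25
L→M: (0.5)(11.5) − (-17)(17) = 294.75
M→J: (-17)(3) − (9)(11.5) = -154.5
Σ = 356.5
Signed area = Σ/2 = 178.25 (positive ⇒ counter-clockwise traversal).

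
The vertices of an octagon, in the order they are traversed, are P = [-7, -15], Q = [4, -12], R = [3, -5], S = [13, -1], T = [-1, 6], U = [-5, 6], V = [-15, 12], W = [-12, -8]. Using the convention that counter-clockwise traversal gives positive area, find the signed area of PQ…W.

370.5

Apply the shoelace formula: 2A = Σ (x_i·y_{i+1} − x_{i+1}·y_i), indices taken mod 8.
Σ = (144) + (16) + (62) + (77) + (24) + (30) + (264) + (124) = 741
Signed area = Σ/2 = 370.5 (positive ⇒ counter-clockwise traversal).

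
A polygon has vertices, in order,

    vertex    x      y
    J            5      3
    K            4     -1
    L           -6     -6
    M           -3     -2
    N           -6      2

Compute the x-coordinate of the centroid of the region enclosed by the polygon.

Apply the shoelace (surveyor's) formula. First the cross-terms c_i = x_i·y_{i+1} − x_{i+1}·y_i:
  -17, -30, -6, -18, -28  ⇒  2A = -99, A = -49.5.
Then Σ (x_i + x_{i+1})·c_i = 151, so x̄ = 151 / (6·(-49.5)) = -151/297.

-151/297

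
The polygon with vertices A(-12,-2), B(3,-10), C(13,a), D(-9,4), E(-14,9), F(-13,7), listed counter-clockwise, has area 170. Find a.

-6

Write out the shoelace sum; only the two edges meeting at C involve a:
2·Area = [(3·a − 13·(-10)) + (13·4 − (-9)·a)] + 230
       = 12·a + 412 = 340
⇒ a = -6.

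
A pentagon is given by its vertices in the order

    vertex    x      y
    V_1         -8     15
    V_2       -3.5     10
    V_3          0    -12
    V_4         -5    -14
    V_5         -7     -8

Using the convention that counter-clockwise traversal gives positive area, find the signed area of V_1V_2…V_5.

Apply the shoelace formula: 2A = Σ (x_i·y_{i+1} − x_{i+1}·y_i), indices taken mod 5.
Cross-terms: -27.5, 42, -60, -58, -169  ⇒  Σ = -272.5
Signed area = Σ/2 = -136.25 (negative ⇒ clockwise traversal).

-136.25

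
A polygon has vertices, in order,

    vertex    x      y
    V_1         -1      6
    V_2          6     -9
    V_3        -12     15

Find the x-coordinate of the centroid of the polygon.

-7/3

Apply Gauss's area formula. First the cross-terms c_i = x_i·y_{i+1} − x_{i+1}·y_i:
  -27, -18, -57  ⇒  2A = -102, A = -51.
Then Σ (x_i + x_{i+1})·c_i = 714, so x̄ = 714 / (6·(-51)) = -7/3.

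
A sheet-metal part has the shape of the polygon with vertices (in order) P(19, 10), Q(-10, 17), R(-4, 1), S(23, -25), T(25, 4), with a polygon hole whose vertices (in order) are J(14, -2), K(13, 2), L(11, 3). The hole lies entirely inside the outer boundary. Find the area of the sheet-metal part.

721

Outer boundary:
Apply the surveyor's formula: 2A = Σ (x_i·y_{i+1} − x_{i+1}·y_i), indices taken mod 5.
Σ = (423) + (58) + (77) + (717) + (174) = 1449
Area = |Σ|/2 = 724.5.
Hole:
Apply Gauss's area formula: 2A = Σ (x_i·y_{i+1} − x_{i+1}·y_i), indices taken mod 3.
Cross-terms: 54, 17, -64  ⇒  Σ = 7
Area = |Σ|/2 = 3.5.
Net area = 724.5 − 3.5 = 721.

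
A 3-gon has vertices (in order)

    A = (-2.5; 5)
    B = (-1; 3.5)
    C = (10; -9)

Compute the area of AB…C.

Apply Gauss's area formula: 2A = Σ (x_i·y_{i+1} − x_{i+1}·y_i), indices taken mod 3.
Σ = (-3.75) + (-26) + (27.5) = -2.25
Area = |Σ|/2 = 1.125.

1.125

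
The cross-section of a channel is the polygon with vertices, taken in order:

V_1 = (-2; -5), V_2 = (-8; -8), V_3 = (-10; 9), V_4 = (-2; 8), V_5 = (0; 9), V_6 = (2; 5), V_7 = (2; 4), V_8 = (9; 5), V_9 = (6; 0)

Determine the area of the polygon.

181

Apply the shoelace (surveyor's) formula: 2A = Σ (x_i·y_{i+1} − x_{i+1}·y_i), indices taken mod 9.
V_1→V_2: (-2)(-8) − (-8)(-5) = -24
V_2→V_3: (-8)(9) − (-10)(-8) = -152
V_3→V_4: (-10)(8) − (-2)(9) = -62
V_4→V_5: (-2)(9) − (0)(8) = -18
V_5→V_6: (0)(5) − (2)(9) = -18
V_6→V_7: (2)(4) − (2)(5) = -2
V_7→V_8: (2)(5) − (9)(4) = -26
V_8→V_9: (9)(0) − (6)(5) = -30
V_9→V_1: (6)(-5) − (-2)(0) = -30
Σ = -362
Area = |Σ|/2 = 181.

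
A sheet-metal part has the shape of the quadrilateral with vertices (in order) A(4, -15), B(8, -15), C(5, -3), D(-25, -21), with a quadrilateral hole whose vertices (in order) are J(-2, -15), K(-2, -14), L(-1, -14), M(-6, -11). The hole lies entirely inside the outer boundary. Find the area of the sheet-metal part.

191.5

Outer boundary:
Σ = (60) + (51) + (-180) + (459) = 390
Area = |Σ|/2 = 195.
Hole:
Σ = (-2) + (14) + (-73) + (68) = 7
Area = |Σ|/2 = 3.5.
Net area = 195 − 3.5 = 191.5.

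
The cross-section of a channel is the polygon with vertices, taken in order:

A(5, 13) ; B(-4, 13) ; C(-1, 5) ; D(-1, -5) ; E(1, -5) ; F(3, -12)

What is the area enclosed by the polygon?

Cross-terms: 117, -7, 10, 10, 3, 99  ⇒  Σ = 232
Area = |Σ|/2 = 116.

116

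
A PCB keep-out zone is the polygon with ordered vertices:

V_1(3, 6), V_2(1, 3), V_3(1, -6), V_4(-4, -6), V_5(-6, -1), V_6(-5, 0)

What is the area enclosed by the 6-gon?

Apply the surveyor's formula: 2A = Σ (x_i·y_{i+1} − x_{i+1}·y_i), indices taken mod 6.
V_1→V_2: (3)(3) − (1)(6) = 3
V_2→V_3: (1)(-6) − (1)(3) = -9
V_3→V_4: (1)(-6) − (-4)(-6) = -30
V_4→V_5: (-4)(-1) − (-6)(-6) = -32
V_5→V_6: (-6)(0) − (-5)(-1) = -5
V_6→V_1: (-5)(6) − (3)(0) = -30
Σ = -103
Area = |Σ|/2 = 51.5.

51.5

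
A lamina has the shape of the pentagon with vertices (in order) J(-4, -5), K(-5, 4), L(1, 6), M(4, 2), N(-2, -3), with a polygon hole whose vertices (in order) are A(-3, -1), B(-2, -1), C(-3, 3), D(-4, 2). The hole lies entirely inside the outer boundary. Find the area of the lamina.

49.5

Outer boundary:
Apply the shoelace (surveyor's) formula: 2A = Σ (x_i·y_{i+1} − x_{i+1}·y_i), indices taken mod 5.
Cross-terms: -41, -34, -22, -8, -2  ⇒  Σ = -107
Area = |Σ|/2 = 53.5.
Hole:
Apply the shoelace (surveyor's) formula: 2A = Σ (x_i·y_{i+1} − x_{i+1}·y_i), indices taken mod 4.
Σ = (1) + (-9) + (6) + (10) = 8
Area = |Σ|/2 = 4.
Net area = 53.5 − 4 = 49.5.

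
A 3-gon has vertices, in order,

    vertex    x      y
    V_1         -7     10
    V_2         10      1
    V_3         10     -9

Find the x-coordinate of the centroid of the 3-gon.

Apply the shoelace formula. First the cross-terms c_i = x_i·y_{i+1} − x_{i+1}·y_i:
  -107, -100, 37  ⇒  2A = -170, A = -85.
Then Σ (x_i + x_{i+1})·c_i = -2210, so x̄ = -2210 / (6·(-85)) = 13/3.

13/3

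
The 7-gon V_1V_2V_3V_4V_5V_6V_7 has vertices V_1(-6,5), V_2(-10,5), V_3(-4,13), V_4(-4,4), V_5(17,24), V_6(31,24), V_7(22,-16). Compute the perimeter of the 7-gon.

142

|V_1V_2| = √((-4)² + (0)²) = √16 = 4
|V_2V_3| = √((6)² + (8)²) = √100 = 10
|V_3V_4| = √((0)² + (-9)²) = √81 = 9
|V_4V_5| = √((21)² + (20)²) = √841 = 29
|V_5V_6| = √((14)² + (0)²) = √196 = 14
|V_6V_7| = √((-9)² + (-40)²) = √1681 = 41
|V_7V_1| = √((-28)² + (21)²) = √1225 = 35
Perimeter = 4 + 10 + 9 + 29 + 14 + 41 + 35 = 142.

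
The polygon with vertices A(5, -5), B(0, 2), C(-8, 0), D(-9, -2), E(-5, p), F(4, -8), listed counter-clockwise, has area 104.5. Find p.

-9

The doubled signed area Σ (x_i y_{i+1} − x_{i+1} y_i) is linear in p.
With p=0 it equals 92; the coefficient of p is -13 (from the two edges through E).
So -13·p + 92 = 2·104.5 = 209 ⇒ p = -9.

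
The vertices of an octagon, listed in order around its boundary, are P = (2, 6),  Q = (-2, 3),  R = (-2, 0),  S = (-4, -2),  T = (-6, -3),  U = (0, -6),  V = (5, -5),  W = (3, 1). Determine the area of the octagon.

65

Apply the shoelace formula: 2A = Σ (x_i·y_{i+1} − x_{i+1}·y_i), indices taken mod 8.
Σ = (18) + (6) + (4) + (0) + (36) + (30) + (20) + (16) = 130
Area = |Σ|/2 = 65.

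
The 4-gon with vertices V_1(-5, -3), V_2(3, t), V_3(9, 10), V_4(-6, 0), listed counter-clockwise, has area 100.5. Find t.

-6

Write out the shoelace sum; only the two edges meeting at V_2 involve t:
2·Area = [((-5)·t − 3·(-3)) + (3·10 − 9·t)] + 78
       = -14·t + 117 = 201
⇒ t = -6.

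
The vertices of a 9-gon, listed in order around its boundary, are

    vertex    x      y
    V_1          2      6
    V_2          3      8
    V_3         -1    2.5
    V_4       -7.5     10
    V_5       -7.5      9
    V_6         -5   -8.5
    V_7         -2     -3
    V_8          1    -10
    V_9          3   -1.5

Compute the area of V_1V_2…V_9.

Cross-terms: -2, 15.5, 8.75, 7.5, 108.75, -2, 23, 28.5, 21  ⇒  Σ = 209
Area = |Σ|/2 = 104.5.

104.5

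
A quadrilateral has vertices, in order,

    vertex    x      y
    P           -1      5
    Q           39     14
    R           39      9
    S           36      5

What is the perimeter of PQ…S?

|PQ| = √((40)² + (9)²) = √1681 = 41
|QR| = √((0)² + (-5)²) = √25 = 5
|RS| = √((-3)² + (-4)²) = √25 = 5
|SP| = √((-37)² + (0)²) = √1369 = 37
Perimeter = 41 + 5 + 5 + 37 = 88.

88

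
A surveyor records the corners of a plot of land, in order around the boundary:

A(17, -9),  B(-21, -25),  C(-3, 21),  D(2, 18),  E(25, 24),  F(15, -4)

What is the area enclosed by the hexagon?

1077.5

Apply the shoelace formula: 2A = Σ (x_i·y_{i+1} − x_{i+1}·y_i), indices taken mod 6.
Cross-terms: -614, -516, -96, -402, -460, -67  ⇒  Σ = -2155
Area = |Σ|/2 = 1077.5.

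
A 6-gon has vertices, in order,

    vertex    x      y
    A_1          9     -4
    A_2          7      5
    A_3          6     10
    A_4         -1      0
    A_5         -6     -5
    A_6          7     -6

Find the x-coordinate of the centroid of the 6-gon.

Apply the surveyor's formula. First the cross-terms c_i = x_i·y_{i+1} − x_{i+1}·y_i:
  73, 40, 10, 5, 71, 26  ⇒  2A = 225, A = 112.5.
Then Σ (x_i + x_{i+1})·c_i = 2190, so x̄ = 2190 / (6·112.5) = 146/45.

146/45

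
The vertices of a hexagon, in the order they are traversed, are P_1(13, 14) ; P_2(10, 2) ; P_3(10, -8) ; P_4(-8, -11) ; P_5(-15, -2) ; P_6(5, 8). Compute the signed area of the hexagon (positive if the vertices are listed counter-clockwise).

-340.5

Apply the shoelace (surveyor's) formula: 2A = Σ (x_i·y_{i+1} − x_{i+1}·y_i), indices taken mod 6.
Σ = (-114) + (-100) + (-174) + (-149) + (-110) + (-34) = -681
Signed area = Σ/2 = -340.5 (negative ⇒ clockwise traversal).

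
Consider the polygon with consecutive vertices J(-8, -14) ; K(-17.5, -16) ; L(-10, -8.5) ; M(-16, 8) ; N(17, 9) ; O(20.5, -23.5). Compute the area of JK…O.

Apply the surveyor's formula: 2A = Σ (x_i·y_{i+1} − x_{i+1}·y_i), indices taken mod 6.
Σ = (-117) + (-11.25) + (-216) + (-280) + (-584) + (-475) = -1683.25
Area = |Σ|/2 = 841.625.

841.625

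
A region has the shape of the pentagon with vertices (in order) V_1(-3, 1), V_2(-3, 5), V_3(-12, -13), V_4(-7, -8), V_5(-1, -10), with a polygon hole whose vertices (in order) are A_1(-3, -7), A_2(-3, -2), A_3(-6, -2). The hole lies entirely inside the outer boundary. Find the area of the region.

54

Outer boundary:
Apply Gauss's area formula: 2A = Σ (x_i·y_{i+1} − x_{i+1}·y_i), indices taken mod 5.
Σ = (-12) + (99) + (5) + (62) + (-31) = 123
Area = |Σ|/2 = 61.5.
Hole:
Apply the shoelace formula: 2A = Σ (x_i·y_{i+1} − x_{i+1}·y_i), indices taken mod 3.
A_1→A_2: (-3)(-2) − (-3)(-7) = -15
A_2→A_3: (-3)(-2) − (-6)(-2) = -6
A_3→A_1: (-6)(-7) − (-3)(-2) = 36
Σ = 15
Area = |Σ|/2 = 7.5.
Net area = 61.5 − 7.5 = 54.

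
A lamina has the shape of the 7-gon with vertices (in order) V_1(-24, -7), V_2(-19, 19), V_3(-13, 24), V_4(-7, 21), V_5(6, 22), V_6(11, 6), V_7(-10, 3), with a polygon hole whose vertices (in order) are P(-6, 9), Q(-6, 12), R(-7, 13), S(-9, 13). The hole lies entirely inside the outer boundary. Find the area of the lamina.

571.5

Outer boundary:
Σ = (-589) + (-209) + (-105) + (-280) + (-206) + (93) + (142) = -1154
Area = |Σ|/2 = 577.
Hole:
Σ = (-18) + (6) + (26) + (-3) = 11
Area = |Σ|/2 = 5.5.
Net area = 577 − 5.5 = 571.5.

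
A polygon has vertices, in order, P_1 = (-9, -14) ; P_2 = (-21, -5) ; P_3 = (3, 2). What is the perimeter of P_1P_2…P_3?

|P_1P_2| = √((-12)² + (9)²) = √225 = 15
|P_2P_3| = √((24)² + (7)²) = √625 = 25
|P_3P_1| = √((-12)² + (-16)²) = √400 = 20
Perimeter = 15 + 25 + 20 = 60.

60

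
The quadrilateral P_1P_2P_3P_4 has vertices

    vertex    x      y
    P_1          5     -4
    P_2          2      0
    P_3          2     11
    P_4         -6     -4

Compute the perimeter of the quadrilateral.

44

|P_1P_2| = √((-3)² + (4)²) = √25 = 5
|P_2P_3| = √((0)² + (11)²) = √121 = 11
|P_3P_4| = √((-8)² + (-15)²) = √289 = 17
|P_4P_1| = √((11)² + (0)²) = √121 = 11
Perimeter = 5 + 11 + 17 + 11 = 44.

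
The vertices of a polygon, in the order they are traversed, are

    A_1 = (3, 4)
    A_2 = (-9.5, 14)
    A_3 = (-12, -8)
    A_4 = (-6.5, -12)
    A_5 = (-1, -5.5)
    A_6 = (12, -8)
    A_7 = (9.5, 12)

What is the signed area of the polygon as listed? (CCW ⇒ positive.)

Σ = (80) + (244) + (92) + (23.75) + (74) + (220) + (2) = 735.75
Signed area = Σ/2 = 367.875 (positive ⇒ counter-clockwise traversal).

367.875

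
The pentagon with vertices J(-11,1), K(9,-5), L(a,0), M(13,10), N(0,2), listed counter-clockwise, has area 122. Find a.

Write out the shoelace sum; only the two edges meeting at L involve a:
2·Area = [(9·0 − a·(-5)) + (a·10 − 13·0)] + 94
       = 15·a + 94 = 244
⇒ a = 10.

10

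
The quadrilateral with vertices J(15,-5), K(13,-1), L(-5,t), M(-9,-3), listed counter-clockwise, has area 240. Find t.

Write out the shoelace sum; only the two edges meeting at L involve t:
2·Area = [(13·t − (-5)·(-1)) + ((-5)·(-3) − (-9)·t)] + 140
       = 22·t + 150 = 480
⇒ t = 15.

15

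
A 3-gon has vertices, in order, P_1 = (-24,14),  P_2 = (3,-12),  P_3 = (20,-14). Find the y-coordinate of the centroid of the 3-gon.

Apply the shoelace formula. First the cross-terms c_i = x_i·y_{i+1} − x_{i+1}·y_i:
  246, 198, -56  ⇒  2A = 388, A = 194.
Then Σ (y_i + y_{i+1})·c_i = -4656, so ȳ = -4656 / (6·194) = -4.

-4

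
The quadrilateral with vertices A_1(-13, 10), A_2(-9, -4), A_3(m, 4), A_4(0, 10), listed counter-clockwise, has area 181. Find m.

9

The doubled signed area Σ (x_i y_{i+1} − x_{i+1} y_i) is linear in m.
With m=0 it equals 236; the coefficient of m is 14 (from the two edges through A_3).
So 14·m + 236 = 2·181 = 362 ⇒ m = 9.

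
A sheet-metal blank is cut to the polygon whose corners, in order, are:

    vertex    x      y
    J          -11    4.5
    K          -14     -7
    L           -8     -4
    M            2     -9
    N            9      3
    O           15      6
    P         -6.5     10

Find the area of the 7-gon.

Apply Gauss's area formula: 2A = Σ (x_i·y_{i+1} − x_{i+1}·y_i), indices taken mod 7.
Σ = (140) + (0) + (80) + (87) + (9) + (189) + (80.75) = 585.75
Area = |Σ|/2 = 292.875.

292.875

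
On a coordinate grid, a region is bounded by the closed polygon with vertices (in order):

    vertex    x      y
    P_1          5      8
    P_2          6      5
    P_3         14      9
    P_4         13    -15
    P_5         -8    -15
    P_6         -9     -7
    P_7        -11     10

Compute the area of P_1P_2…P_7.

532.5

P_1→P_2: (5)(5) − (6)(8) = -23
P_2→P_3: (6)(9) − (14)(5) = -16
P_3→P_4: (14)(-15) − (13)(9) = -327
P_4→P_5: (13)(-15) − (-8)(-15) = -315
P_5→P_6: (-8)(-7) − (-9)(-15) = -79
P_6→P_7: (-9)(10) − (-11)(-7) = -167
P_7→P_1: (-11)(8) − (5)(10) = -138
Σ = -1065
Area = |Σ|/2 = 532.5.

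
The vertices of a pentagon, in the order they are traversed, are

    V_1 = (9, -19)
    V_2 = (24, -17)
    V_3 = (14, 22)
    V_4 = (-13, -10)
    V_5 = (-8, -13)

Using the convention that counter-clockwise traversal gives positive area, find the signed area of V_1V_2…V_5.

V_1→V_2: (9)(-17) − (24)(-19) = 303
V_2→V_3: (24)(22) − (14)(-17) = 766
V_3→V_4: (14)(-10) − (-13)(22) = 146
V_4→V_5: (-13)(-13) − (-8)(-10) = 89
V_5→V_1: (-8)(-19) − (9)(-13) = 269
Σ = 1573
Signed area = Σ/2 = 786.5 (positive ⇒ counter-clockwise traversal).

786.5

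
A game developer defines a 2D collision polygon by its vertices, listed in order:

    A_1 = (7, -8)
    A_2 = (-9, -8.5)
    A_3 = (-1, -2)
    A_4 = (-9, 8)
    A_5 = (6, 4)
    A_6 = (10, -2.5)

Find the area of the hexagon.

Apply Gauss's area formula: 2A = Σ (x_i·y_{i+1} − x_{i+1}·y_i), indices taken mod 6.
A_1→A_2: (7)(-8.5) − (-9)(-8) = -131.5
A_2→A_3: (-9)(-2) − (-1)(-8.5) = 9.5
A_3→A_4: (-1)(8) − (-9)(-2) = -26
A_4→A_5: (-9)(4) − (6)(8) = -84
A_5→A_6: (6)(-2.5) − (10)(4) = -55
A_6→A_1: (10)(-8) − (7)(-2.5) = -62.5
Σ = -349.5
Area = |Σ|/2 = 174.75.

174.75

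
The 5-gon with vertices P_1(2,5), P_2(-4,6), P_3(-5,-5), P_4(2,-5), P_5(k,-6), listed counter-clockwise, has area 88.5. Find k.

6

Write out the shoelace sum; only the two edges meeting at P_5 involve k:
2·Area = [(2·(-6) − k·(-5)) + (k·5 − 2·(-6))] + 117
       = 10·k + 117 = 177
⇒ k = 6.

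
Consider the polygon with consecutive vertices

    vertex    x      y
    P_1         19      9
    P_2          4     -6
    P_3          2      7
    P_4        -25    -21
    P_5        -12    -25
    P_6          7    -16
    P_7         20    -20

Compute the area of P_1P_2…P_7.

Apply the shoelace formula: 2A = Σ (x_i·y_{i+1} − x_{i+1}·y_i), indices taken mod 7.
Σ = (-150) + (40) + (133) + (373) + (367) + (180) + (560) = 1503
Area = |Σ|/2 = 751.5.

751.5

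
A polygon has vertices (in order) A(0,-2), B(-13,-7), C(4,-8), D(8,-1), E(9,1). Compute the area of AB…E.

82.5

Σ = (-26) + (132) + (60) + (17) + (-18) = 165
Area = |Σ|/2 = 82.5.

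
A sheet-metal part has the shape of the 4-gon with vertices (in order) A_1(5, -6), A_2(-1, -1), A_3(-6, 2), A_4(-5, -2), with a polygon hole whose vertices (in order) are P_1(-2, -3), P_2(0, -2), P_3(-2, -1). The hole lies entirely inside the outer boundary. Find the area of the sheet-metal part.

Outer boundary:
Apply Gauss's area formula: 2A = Σ (x_i·y_{i+1} − x_{i+1}·y_i), indices taken mod 4.
Σ = (-11) + (-8) + (22) + (40) = 43
Area = |Σ|/2 = 21.5.
Hole:
Apply Gauss's area formula: 2A = Σ (x_i·y_{i+1} − x_{i+1}·y_i), indices taken mod 3.
Cross-terms: 4, -4, 4  ⇒  Σ = 4
Area = |Σ|/2 = 2.
Net area = 21.5 − 2 = 19.5.

19.5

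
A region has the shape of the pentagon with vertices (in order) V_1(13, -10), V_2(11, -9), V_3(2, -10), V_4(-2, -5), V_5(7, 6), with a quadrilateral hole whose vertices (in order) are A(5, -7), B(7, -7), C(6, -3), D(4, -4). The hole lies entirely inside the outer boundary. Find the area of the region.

Outer boundary:
Σ = (-7) + (-92) + (-30) + (23) + (-148) = -254
Area = |Σ|/2 = 127.
Hole:
Apply the shoelace formula: 2A = Σ (x_i·y_{i+1} − x_{i+1}·y_i), indices taken mod 4.
Σ = (14) + (21) + (-12) + (-8) = 15
Area = |Σ|/2 = 7.5.
Net area = 127 − 7.5 = 119.5.

119.5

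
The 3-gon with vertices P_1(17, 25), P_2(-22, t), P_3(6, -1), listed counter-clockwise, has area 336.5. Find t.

-6

Write out the shoelace sum; only the two edges meeting at P_2 involve t:
2·Area = [(17·t − (-22)·25) + ((-22)·(-1) − 6·t)] + 167
       = 11·t + 739 = 673
⇒ t = -6.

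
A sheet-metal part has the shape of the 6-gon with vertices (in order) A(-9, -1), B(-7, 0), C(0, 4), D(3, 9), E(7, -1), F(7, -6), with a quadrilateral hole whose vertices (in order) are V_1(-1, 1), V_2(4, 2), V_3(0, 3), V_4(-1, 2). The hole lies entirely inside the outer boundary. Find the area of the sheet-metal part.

Outer boundary:
Apply Gauss's area formula: 2A = Σ (x_i·y_{i+1} − x_{i+1}·y_i), indices taken mod 6.
A→B: (-9)(0) − (-7)(-1) = -7
B→C: (-7)(4) − (0)(0) = -28
C→D: (0)(9) − (3)(4) = -12
D→E: (3)(-1) − (7)(9) = -66
E→F: (7)(-6) − (7)(-1) = -35
F→A: (7)(-1) − (-9)(-6) = -61
Σ = -209
Area = |Σ|/2 = 104.5.
Hole:
Apply the shoelace formula: 2A = Σ (x_i·y_{i+1} − x_{i+1}·y_i), indices taken mod 4.
Σ = (-6) + (12) + (3) + (1) = 10
Area = |Σ|/2 = 5.
Net area = 104.5 − 5 = 99.5.

99.5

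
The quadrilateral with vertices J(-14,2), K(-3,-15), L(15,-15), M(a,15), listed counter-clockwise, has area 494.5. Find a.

4

Write out the shoelace sum; only the two edges meeting at M involve a:
2·Area = [(15·15 − a·(-15)) + (a·2 − (-14)·15)] + 486
       = 17·a + 921 = 989
⇒ a = 4.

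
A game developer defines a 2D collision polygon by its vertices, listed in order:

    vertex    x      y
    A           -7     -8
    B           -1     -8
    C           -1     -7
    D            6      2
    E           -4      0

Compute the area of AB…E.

Apply Gauss's area formula: 2A = Σ (x_i·y_{i+1} − x_{i+1}·y_i), indices taken mod 5.
Σ = (48) + (-1) + (40) + (8) + (32) = 127
Area = |Σ|/2 = 63.5.

63.5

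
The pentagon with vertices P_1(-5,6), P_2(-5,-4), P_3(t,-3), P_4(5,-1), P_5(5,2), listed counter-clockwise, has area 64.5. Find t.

Write out the shoelace sum; only the two edges meeting at P_3 involve t:
2·Area = [((-5)·(-3) − t·(-4)) + (t·(-1) − 5·(-3))] + 105
       = 3·t + 135 = 129
⇒ t = -2.

-2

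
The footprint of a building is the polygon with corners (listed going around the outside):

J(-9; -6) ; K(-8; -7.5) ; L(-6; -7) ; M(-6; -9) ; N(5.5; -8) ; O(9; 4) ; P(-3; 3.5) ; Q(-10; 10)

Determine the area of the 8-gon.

J→K: (-9)(-7.5) − (-8)(-6) = 19.5
K→L: (-8)(-7) − (-6)(-7.5) = 11
L→M: (-6)(-9) − (-6)(-7) = 12
M→N: (-6)(-8) − (5.5)(-9) = 97.5
N→O: (5.5)(4) − (9)(-8) = 94
O→P: (9)(3.5) − (-3)(4) = 43.5
P→Q: (-3)(10) − (-10)(3.5) = 5
Q→J: (-10)(-6) − (-9)(10) = 150
Σ = 432.5
Area = |Σ|/2 = 216.25.

216.25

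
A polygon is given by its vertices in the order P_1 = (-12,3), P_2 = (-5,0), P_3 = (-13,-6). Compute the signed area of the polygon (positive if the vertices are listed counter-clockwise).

P_1→P_2: (-12)(0) − (-5)(3) = 15
P_2→P_3: (-5)(-6) − (-13)(0) = 30
P_3→P_1: (-13)(3) − (-12)(-6) = -111
Σ = -66
Signed area = Σ/2 = -33 (negative ⇒ clockwise traversal).

-33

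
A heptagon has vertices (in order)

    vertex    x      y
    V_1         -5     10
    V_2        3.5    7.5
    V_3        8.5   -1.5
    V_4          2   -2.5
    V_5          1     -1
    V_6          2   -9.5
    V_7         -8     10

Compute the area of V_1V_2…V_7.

V_1→V_2: (-5)(7.5) − (3.5)(10) = -72.5
V_2→V_3: (3.5)(-1.5) − (8.5)(7.5) = -69
V_3→V_4: (8.5)(-2.5) − (2)(-1.5) = -18.25
V_4→V_5: (2)(-1) − (1)(-2.5) = 0.5
V_5→V_6: (1)(-9.5) − (2)(-1) = -7.5
V_6→V_7: (2)(10) − (-8)(-9.5) = -56
V_7→V_1: (-8)(10) − (-5)(10) = -30
Σ = -252.75
Area = |Σ|/2 = 126.375.

126.375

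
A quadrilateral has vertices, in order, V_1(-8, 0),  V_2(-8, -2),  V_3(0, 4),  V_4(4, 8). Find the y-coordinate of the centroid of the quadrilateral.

7/3

Apply the shoelace (surveyor's) formula. First the cross-terms c_i = x_i·y_{i+1} − x_{i+1}·y_i:
  16, -32, -16, 64  ⇒  2A = 32, A = 16.
Then Σ (y_i + y_{i+1})·c_i = 224, so ȳ = 224 / (6·16) = 7/3.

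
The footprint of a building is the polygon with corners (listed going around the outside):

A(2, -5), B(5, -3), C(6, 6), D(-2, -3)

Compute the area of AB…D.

Apply Gauss's area formula: 2A = Σ (x_i·y_{i+1} − x_{i+1}·y_i), indices taken mod 4.
Cross-terms: 19, 48, -6, 16  ⇒  Σ = 77
Area = |Σ|/2 = 38.5.

38.5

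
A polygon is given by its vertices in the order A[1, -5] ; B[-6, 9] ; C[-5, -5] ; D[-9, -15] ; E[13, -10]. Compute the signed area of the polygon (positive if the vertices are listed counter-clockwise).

157

Σ = (-21) + (75) + (30) + (285) + (-55) = 314
Signed area = Σ/2 = 157 (positive ⇒ counter-clockwise traversal).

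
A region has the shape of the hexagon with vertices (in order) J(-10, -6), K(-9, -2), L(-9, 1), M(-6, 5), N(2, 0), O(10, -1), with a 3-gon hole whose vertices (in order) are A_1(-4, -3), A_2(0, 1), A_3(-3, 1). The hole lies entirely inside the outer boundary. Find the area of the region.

Outer boundary:
Apply Gauss's area formula: 2A = Σ (x_i·y_{i+1} − x_{i+1}·y_i), indices taken mod 6.
Cross-terms: -34, -27, -39, -10, -2, -70  ⇒  Σ = -182
Area = |Σ|/2 = 91.
Hole:
Σ = (-4) + (3) + (13) = 12
Area = |Σ|/2 = 6.
Net area = 91 − 6 = 85.

85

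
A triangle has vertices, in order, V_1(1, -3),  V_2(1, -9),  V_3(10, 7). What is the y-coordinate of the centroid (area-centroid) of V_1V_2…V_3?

-5/3

Apply Gauss's area formula. First the cross-terms c_i = x_i·y_{i+1} − x_{i+1}·y_i:
  -6, 97, -37  ⇒  2A = 54, A = 27.
Then Σ (y_i + y_{i+1})·c_i = -270, so ȳ = -270 / (6·27) = -5/3.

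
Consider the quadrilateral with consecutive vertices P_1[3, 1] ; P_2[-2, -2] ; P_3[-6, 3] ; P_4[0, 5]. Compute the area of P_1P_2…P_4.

33.5

Σ = (-4) + (-18) + (-30) + (-15) = -67
Area = |Σ|/2 = 33.5.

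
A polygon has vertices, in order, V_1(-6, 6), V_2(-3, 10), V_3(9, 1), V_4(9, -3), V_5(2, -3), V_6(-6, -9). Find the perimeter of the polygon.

|V_1V_2| = √((3)² + (4)²) = √25 = 5
|V_2V_3| = √((12)² + (-9)²) = √225 = 15
|V_3V_4| = √((0)² + (-4)²) = √16 = 4
|V_4V_5| = √((-7)² + (0)²) = √49 = 7
|V_5V_6| = √((-8)² + (-6)²) = √100 = 10
|V_6V_1| = √((0)² + (15)²) = √225 = 15
Perimeter = 5 + 15 + 4 + 7 + 10 + 15 = 56.

56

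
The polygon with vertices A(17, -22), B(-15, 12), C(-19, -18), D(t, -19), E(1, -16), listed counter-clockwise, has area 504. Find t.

The doubled signed area Σ (x_i y_{i+1} − x_{i+1} y_i) is linear in t.
With t=0 it equals 1002; the coefficient of t is 2 (from the two edges through D).
So 2·t + 1002 = 2·504 = 1008 ⇒ t = 3.

3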